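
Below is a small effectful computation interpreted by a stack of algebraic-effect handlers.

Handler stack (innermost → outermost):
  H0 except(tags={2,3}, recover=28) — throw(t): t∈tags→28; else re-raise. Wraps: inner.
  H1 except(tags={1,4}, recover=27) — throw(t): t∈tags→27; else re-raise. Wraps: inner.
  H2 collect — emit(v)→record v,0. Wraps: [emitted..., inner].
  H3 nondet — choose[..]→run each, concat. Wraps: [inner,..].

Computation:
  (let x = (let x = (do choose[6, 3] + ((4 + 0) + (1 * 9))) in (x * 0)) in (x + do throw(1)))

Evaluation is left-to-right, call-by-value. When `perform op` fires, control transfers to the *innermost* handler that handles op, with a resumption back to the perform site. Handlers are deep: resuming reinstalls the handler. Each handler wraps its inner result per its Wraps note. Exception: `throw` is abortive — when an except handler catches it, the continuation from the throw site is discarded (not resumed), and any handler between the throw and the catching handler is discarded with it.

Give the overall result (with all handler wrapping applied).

Working:
choose[6, 3] @ H3
  branch[0] choose=6:
    throw(1) @ H0 re-raised
    throw(1) @ H1 caught ⇒ 27
    H2 returns [27]
    H3 returns [[27]]
  branch[1] choose=3:
    throw(1) @ H0 re-raised
    throw(1) @ H1 caught ⇒ 27
    H2 returns [27]
    H3 returns [[27]]
= [[27], [27]]

Answer: [[27], [27]]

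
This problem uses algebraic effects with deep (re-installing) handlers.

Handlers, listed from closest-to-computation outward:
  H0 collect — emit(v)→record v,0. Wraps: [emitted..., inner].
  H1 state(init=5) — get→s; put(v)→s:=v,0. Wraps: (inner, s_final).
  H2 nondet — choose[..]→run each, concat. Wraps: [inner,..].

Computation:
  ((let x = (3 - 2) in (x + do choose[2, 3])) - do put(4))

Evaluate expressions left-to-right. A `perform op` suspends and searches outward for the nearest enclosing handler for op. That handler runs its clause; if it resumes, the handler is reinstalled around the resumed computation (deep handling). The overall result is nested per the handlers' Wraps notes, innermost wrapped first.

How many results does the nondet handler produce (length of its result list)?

Answer: 2

Step-by-step:
choose[2, 3] @ H2
  branch[0] choose=2:
    put(4) @ H1 ⇒ s:=4
    H0 returns [3]
    H1 returns ([3], 4)
    H2 returns [([3], 4)]
  branch[1] choose=3:
    put(4) @ H1 ⇒ s:=4
    H0 returns [4]
    H1 returns ([4], 4)
    H2 returns [([4], 4)]
= [([3], 4), ([4], 4)]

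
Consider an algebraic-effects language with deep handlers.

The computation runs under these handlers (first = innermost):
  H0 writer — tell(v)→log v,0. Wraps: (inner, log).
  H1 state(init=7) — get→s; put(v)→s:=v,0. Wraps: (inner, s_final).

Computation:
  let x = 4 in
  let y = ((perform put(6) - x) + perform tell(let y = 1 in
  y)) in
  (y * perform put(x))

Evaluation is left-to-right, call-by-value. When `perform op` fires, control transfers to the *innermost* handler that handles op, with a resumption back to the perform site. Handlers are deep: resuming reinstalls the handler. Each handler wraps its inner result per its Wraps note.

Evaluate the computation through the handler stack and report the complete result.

Evaluation trace:
put(6) @ H1 ⇒ s:=6
tell(1) @ H0 ⇒ log+=1
put(4) @ H1 ⇒ s:=4
H0 returns (0, (1))
H1 returns ((0, (1)), 4)
= ((0, (1)), 4)

Answer: ((0, (1)), 4)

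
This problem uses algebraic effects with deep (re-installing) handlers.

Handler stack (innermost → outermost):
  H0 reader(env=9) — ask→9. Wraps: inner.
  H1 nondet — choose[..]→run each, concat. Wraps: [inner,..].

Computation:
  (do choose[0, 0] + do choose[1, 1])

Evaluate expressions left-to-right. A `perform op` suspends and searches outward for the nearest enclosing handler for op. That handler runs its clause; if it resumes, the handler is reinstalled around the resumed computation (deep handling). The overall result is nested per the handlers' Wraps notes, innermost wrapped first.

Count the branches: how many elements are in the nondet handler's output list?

Answer: 4

Evaluation trace:
choose[0, 0] @ H1
  branch[0] choose=0:
    choose[1, 1] @ H1
      branch[0] choose=1:
        H0 returns 1
        H1 returns [1]
      branch[1] choose=1:
        H0 returns 1
        H1 returns [1]
  branch[1] choose=0:
    choose[1, 1] @ H1
      branch[0] choose=1:
        H0 returns 1
        H1 returns [1]
      branch[1] choose=1:
        H0 returns 1
        H1 returns [1]
= [1, 1, 1, 1]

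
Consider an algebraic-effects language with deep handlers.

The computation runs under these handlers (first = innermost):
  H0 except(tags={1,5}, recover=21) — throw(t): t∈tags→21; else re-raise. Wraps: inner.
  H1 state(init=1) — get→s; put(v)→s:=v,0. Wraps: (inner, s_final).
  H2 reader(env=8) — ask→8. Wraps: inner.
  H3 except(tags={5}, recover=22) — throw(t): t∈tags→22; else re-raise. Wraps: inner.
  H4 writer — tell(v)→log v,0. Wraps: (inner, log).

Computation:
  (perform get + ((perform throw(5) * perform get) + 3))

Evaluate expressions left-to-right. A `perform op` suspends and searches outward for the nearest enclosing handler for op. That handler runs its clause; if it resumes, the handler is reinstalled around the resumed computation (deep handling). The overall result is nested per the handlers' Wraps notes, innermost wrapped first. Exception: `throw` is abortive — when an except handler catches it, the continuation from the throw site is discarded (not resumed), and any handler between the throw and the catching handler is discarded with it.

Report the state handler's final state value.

Working:
get @ H1 ⇒ 1
throw(5) @ H0 caught ⇒ 21
H1 returns (21, 1)
H2 returns (21, 1)
H3 returns (21, 1)
H4 returns ((21, 1), ())
= ((21, 1), ())

Answer: 1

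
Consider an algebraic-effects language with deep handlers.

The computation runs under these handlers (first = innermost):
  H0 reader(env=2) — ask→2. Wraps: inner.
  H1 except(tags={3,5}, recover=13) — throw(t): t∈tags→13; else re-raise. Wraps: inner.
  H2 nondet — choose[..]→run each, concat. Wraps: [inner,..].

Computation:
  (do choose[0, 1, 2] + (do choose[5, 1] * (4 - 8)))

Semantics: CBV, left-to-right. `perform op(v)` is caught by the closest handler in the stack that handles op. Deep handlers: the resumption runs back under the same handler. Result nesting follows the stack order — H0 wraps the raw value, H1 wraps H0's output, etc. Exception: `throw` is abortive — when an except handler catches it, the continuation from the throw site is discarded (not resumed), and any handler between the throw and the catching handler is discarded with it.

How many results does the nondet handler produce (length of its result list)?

Working:
choose[0, 1, 2] @ H2
  branch[0] choose=0:
    choose[5, 1] @ H2
      branch[0] choose=5:
        H0 returns -20
        H1 returns -20
        H2 returns [-20]
      branch[1] choose=1:
        H0 returns -4
        H1 returns -4
        H2 returns [-4]
  branch[1] choose=1:
    choose[5, 1] @ H2
      branch[0] choose=5:
        H0 returns -19
        H1 returns -19
        H2 returns [-19]
      branch[1] choose=1:
        H0 returns -3
        H1 returns -3
        H2 returns [-3]
  branch[2] choose=2:
    choose[5, 1] @ H2
      branch[0] choose=5:
        H0 returns -18
        H1 returns -18
        H2 returns [-18]
      branch[1] choose=1:
        H0 returns -2
        H1 returns -2
        H2 returns [-2]
= [-20, -4, -19, -3, -18, -2]

Answer: 6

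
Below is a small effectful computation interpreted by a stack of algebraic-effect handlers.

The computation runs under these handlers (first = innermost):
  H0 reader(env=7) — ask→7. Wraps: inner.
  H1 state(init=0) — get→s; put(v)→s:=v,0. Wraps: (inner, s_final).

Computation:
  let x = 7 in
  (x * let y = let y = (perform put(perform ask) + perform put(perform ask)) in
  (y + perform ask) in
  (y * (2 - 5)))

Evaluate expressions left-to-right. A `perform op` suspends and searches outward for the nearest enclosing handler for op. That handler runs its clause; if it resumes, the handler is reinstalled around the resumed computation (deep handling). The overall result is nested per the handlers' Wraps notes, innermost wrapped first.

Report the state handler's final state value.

Evaluation trace:
ask @ H0 ⇒ 7
put(7) @ H1 ⇒ s:=7
ask @ H0 ⇒ 7
put(7) @ H1 ⇒ s:=7
ask @ H0 ⇒ 7
H0 returns -147
H1 returns (-147, 7)
= (-147, 7)

Answer: 7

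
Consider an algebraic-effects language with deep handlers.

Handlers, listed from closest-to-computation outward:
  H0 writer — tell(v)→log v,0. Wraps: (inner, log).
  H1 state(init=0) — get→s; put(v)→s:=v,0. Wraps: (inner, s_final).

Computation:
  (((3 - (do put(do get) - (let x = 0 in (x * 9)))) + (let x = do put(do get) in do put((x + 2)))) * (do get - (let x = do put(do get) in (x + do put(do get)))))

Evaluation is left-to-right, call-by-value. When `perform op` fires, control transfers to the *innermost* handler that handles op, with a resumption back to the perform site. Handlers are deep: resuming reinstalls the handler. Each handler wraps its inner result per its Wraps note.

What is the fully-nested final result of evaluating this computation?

Answer: ((6, ()), 2)

Working:
get @ H1 ⇒ 0
put(0) @ H1 ⇒ s:=0
get @ H1 ⇒ 0
put(0) @ H1 ⇒ s:=0
put(2) @ H1 ⇒ s:=2
get @ H1 ⇒ 2
get @ H1 ⇒ 2
put(2) @ H1 ⇒ s:=2
get @ H1 ⇒ 2
put(2) @ H1 ⇒ s:=2
H0 returns (6, ())
H1 returns ((6, ()), 2)
= ((6, ()), 2)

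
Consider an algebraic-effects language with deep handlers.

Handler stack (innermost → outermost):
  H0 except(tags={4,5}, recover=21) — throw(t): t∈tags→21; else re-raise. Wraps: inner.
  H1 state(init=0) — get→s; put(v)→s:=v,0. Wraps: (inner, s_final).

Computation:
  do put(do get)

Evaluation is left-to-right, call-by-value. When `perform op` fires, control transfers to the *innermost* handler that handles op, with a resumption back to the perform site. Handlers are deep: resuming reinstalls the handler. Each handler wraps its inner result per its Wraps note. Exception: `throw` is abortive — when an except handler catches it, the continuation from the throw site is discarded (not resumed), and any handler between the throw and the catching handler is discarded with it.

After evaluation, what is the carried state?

Answer: 0

Working:
get @ H1 ⇒ 0
put(0) @ H1 ⇒ s:=0
H0 returns 0
H1 returns (0, 0)
= (0, 0)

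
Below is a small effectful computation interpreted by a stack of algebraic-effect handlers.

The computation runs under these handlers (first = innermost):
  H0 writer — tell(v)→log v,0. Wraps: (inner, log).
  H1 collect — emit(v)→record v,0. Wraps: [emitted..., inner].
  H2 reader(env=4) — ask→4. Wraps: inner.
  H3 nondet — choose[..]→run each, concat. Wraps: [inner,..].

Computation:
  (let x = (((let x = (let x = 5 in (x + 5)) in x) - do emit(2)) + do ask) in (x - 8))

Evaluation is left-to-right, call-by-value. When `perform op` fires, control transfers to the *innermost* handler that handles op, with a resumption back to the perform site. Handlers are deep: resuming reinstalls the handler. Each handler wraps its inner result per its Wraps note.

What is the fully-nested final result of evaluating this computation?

Working:
emit(2) @ H1 ⇒ out+=2
ask @ H2 ⇒ 4
H0 returns (6, ())
H1 returns [2, (6, ())]
H2 returns [2, (6, ())]
H3 returns [[2, (6, ())]]
= [[2, (6, ())]]

Answer: [[2, (6, ())]]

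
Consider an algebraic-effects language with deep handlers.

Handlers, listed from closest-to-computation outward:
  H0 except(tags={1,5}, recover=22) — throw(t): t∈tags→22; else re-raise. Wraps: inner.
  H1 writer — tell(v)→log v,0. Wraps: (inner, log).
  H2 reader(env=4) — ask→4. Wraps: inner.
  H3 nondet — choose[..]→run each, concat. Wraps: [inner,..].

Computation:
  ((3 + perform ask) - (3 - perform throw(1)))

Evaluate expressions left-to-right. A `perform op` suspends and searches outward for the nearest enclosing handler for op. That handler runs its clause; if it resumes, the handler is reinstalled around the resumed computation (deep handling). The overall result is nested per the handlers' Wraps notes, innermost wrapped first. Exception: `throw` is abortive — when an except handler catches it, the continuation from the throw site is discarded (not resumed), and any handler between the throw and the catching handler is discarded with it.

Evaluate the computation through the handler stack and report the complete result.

Answer: [(22, ())]

Evaluation trace:
ask @ H2 ⇒ 4
throw(1) @ H0 caught ⇒ 22
H1 returns (22, ())
H2 returns (22, ())
H3 returns [(22, ())]
= [(22, ())]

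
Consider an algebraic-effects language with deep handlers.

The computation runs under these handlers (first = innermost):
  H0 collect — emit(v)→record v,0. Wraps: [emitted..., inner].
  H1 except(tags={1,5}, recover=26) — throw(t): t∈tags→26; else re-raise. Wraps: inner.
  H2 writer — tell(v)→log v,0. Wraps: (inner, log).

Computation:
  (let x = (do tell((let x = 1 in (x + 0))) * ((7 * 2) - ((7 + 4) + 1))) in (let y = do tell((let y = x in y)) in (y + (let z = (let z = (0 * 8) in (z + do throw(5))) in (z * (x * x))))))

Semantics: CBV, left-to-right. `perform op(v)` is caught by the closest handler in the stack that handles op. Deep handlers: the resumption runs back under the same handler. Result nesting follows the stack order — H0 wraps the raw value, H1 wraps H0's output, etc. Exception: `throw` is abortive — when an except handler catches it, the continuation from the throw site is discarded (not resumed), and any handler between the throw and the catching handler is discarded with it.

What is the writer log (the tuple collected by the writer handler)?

Answer: (1, 0)

Evaluation trace:
tell(1) @ H2 ⇒ log+=1
tell(0) @ H2 ⇒ log+=0
throw(5) @ H1 caught ⇒ 26
H2 returns (26, (1, 0))
= (26, (1, 0))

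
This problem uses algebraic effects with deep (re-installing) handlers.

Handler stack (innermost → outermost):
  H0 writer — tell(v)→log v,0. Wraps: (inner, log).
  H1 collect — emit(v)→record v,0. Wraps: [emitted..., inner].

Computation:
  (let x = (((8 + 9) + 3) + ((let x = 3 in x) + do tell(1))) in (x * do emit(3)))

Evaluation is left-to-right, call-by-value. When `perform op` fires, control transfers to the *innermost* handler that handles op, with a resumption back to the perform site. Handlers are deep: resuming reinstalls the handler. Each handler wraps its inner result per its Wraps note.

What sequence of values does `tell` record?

Evaluation trace:
tell(1) @ H0 ⇒ log+=1
emit(3) @ H1 ⇒ out+=3
H0 returns (0, (1))
H1 returns [3, (0, (1))]
= [3, (0, (1))]

Answer: (1)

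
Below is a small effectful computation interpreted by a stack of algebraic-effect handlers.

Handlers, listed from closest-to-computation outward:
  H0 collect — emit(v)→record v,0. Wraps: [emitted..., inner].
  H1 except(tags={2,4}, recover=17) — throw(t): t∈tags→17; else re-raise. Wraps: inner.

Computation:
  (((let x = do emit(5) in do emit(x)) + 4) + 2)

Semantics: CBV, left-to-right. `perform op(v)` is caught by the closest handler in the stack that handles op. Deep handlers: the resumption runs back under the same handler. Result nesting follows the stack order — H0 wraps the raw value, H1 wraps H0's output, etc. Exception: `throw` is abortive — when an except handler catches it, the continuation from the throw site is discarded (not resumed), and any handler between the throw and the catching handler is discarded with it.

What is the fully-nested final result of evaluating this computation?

Answer: [5, 0, 6]

Evaluation trace:
emit(5) @ H0 ⇒ out+=5
emit(0) @ H0 ⇒ out+=0
H0 returns [5, 0, 6]
H1 returns [5, 0, 6]
= [5, 0, 6]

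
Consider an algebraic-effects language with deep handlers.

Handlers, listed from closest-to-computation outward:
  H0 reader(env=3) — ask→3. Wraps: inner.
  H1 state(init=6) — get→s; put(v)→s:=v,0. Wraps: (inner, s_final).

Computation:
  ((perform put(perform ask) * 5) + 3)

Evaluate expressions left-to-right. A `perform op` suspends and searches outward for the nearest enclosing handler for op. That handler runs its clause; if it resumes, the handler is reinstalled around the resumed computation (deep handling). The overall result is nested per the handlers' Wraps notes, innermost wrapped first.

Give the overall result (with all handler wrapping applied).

Working:
ask @ H0 ⇒ 3
put(3) @ H1 ⇒ s:=3
H0 returns 3
H1 returns (3, 3)
= (3, 3)

Answer: (3, 3)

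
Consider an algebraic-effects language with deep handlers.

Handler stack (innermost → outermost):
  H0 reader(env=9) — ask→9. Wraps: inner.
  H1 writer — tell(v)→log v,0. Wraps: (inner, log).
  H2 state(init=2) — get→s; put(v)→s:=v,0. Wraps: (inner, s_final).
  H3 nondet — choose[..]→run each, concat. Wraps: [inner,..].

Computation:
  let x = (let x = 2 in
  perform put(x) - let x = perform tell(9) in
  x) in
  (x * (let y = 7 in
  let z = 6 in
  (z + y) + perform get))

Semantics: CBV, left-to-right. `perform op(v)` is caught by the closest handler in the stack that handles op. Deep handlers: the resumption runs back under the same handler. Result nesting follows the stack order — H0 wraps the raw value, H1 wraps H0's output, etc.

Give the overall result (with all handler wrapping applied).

Evaluation trace:
put(2) @ H2 ⇒ s:=2
tell(9) @ H1 ⇒ log+=9
get @ H2 ⇒ 2
H0 returns 0
H1 returns (0, (9))
H2 returns ((0, (9)), 2)
H3 returns [((0, (9)), 2)]
= [((0, (9)), 2)]

Answer: [((0, (9)), 2)]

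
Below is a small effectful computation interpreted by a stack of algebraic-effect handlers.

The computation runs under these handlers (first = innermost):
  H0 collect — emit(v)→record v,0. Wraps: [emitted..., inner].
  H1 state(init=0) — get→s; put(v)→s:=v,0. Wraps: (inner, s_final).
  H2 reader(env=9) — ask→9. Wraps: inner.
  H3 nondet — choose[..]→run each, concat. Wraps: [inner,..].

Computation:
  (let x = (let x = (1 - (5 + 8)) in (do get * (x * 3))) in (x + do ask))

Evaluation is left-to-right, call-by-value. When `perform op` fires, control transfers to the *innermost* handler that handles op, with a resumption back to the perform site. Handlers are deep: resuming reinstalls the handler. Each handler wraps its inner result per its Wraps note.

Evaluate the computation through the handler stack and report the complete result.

Working:
get @ H1 ⇒ 0
ask @ H2 ⇒ 9
H0 returns [9]
H1 returns ([9], 0)
H2 returns ([9], 0)
H3 returns [([9], 0)]
= [([9], 0)]

Answer: [([9], 0)]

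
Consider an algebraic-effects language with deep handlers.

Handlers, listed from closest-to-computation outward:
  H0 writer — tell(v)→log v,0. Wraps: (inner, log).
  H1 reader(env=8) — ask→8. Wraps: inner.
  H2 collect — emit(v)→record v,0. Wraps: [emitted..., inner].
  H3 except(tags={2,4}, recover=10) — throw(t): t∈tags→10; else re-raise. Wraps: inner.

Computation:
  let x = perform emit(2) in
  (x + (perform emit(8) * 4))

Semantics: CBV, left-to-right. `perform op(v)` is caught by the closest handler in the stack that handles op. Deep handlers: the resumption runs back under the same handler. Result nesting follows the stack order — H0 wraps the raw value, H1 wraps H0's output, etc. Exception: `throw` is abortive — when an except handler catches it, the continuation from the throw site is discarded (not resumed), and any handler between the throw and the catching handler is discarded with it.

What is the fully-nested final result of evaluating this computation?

Answer: [2, 8, (0, ())]

Step-by-step:
emit(2) @ H2 ⇒ out+=2
emit(8) @ H2 ⇒ out+=8
H0 returns (0, ())
H1 returns (0, ())
H2 returns [2, 8, (0, ())]
H3 returns [2, 8, (0, ())]
= [2, 8, (0, ())]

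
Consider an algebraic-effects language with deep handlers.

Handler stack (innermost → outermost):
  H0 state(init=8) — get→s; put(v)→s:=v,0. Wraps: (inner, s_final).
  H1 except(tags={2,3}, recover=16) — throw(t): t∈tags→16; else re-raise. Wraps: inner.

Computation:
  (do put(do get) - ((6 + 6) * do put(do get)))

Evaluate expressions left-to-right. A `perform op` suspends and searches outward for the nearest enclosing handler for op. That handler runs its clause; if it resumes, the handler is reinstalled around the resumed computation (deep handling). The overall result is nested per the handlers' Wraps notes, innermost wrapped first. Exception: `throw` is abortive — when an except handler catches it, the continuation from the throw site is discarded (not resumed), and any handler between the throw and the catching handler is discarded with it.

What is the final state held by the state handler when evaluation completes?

Step-by-step:
get @ H0 ⇒ 8
put(8) @ H0 ⇒ s:=8
get @ H0 ⇒ 8
put(8) @ H0 ⇒ s:=8
H0 returns (0, 8)
H1 returns (0, 8)
= (0, 8)

Answer: 8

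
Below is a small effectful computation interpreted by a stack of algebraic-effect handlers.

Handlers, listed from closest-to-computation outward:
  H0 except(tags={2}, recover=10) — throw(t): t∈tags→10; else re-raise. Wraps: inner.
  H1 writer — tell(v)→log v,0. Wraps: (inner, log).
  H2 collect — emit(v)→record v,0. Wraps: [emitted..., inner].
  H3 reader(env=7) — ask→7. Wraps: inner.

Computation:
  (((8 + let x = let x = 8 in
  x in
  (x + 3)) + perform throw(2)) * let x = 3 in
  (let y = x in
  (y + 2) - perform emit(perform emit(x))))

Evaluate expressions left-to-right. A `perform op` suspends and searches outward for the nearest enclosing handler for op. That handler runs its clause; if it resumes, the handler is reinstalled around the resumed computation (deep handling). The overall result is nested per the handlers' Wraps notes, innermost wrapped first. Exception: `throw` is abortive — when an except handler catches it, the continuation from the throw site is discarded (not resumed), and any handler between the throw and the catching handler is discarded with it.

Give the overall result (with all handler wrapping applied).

Answer: [(10, ())]

Working:
throw(2) @ H0 caught ⇒ 10
H1 returns (10, ())
H2 returns [(10, ())]
H3 returns [(10, ())]
= [(10, ())]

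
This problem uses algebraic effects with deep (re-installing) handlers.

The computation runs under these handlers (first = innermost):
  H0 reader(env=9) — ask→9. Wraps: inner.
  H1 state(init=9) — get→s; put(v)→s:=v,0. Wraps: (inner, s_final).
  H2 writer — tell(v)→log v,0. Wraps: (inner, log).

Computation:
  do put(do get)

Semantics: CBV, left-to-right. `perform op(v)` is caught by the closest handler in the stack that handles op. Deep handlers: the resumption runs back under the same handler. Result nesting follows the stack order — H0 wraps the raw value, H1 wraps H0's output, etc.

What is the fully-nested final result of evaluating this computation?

Answer: ((0, 9), ())

Step-by-step:
get @ H1 ⇒ 9
put(9) @ H1 ⇒ s:=9
H0 returns 0
H1 returns (0, 9)
H2 returns ((0, 9), ())
= ((0, 9), ())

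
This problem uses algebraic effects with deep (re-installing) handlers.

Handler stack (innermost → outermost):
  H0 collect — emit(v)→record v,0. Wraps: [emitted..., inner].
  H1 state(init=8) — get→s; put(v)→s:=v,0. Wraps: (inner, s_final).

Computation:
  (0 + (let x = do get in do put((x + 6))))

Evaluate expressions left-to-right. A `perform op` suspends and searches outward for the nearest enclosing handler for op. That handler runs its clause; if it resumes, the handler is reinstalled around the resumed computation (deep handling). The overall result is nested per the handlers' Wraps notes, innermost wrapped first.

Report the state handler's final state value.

Working:
get @ H1 ⇒ 8
put(14) @ H1 ⇒ s:=14
H0 returns [0]
H1 returns ([0], 14)
= ([0], 14)

Answer: 14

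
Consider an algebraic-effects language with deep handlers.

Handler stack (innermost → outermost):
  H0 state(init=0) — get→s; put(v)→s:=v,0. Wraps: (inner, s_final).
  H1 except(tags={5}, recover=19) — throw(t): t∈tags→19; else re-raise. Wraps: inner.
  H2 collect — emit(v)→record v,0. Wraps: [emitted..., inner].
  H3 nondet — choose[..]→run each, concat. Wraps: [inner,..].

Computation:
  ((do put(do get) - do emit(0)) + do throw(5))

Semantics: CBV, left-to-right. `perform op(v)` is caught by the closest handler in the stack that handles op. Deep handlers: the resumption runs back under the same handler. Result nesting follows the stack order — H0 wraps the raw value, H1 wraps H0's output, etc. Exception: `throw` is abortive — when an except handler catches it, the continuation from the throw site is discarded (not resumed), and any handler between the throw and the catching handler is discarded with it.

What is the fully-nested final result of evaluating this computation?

Answer: [[0, 19]]

Working:
get @ H0 ⇒ 0
put(0) @ H0 ⇒ s:=0
emit(0) @ H2 ⇒ out+=0
throw(5) @ H1 caught ⇒ 19
H2 returns [0, 19]
H3 returns [[0, 19]]
= [[0, 19]]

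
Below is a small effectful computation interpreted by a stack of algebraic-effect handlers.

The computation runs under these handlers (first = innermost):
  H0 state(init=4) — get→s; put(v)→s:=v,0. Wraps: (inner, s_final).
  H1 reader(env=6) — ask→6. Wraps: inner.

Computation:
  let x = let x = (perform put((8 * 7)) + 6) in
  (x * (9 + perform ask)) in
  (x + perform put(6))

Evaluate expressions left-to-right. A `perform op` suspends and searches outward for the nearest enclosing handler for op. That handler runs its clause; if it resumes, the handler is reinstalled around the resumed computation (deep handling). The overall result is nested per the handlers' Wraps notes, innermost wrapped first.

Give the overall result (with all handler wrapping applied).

Answer: (90, 6)

Step-by-step:
put(56) @ H0 ⇒ s:=56
ask @ H1 ⇒ 6
put(6) @ H0 ⇒ s:=6
H0 returns (90, 6)
H1 returns (90, 6)
= (90, 6)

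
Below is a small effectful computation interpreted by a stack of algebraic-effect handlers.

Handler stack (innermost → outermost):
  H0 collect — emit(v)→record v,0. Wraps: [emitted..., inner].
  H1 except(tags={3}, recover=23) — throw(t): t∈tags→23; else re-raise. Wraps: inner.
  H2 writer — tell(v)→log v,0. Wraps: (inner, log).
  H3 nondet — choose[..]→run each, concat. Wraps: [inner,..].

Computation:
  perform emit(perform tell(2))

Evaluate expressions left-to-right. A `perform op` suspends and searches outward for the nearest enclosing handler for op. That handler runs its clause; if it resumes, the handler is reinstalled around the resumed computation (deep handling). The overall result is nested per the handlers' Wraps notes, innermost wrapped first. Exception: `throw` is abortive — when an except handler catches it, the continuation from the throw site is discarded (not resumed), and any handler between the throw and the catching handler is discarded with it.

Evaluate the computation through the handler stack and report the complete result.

Evaluation trace:
tell(2) @ H2 ⇒ log+=2
emit(0) @ H0 ⇒ out+=0
H0 returns [0, 0]
H1 returns [0, 0]
H2 returns ([0, 0], (2))
H3 returns [([0, 0], (2))]
= [([0, 0], (2))]

Answer: [([0, 0], (2))]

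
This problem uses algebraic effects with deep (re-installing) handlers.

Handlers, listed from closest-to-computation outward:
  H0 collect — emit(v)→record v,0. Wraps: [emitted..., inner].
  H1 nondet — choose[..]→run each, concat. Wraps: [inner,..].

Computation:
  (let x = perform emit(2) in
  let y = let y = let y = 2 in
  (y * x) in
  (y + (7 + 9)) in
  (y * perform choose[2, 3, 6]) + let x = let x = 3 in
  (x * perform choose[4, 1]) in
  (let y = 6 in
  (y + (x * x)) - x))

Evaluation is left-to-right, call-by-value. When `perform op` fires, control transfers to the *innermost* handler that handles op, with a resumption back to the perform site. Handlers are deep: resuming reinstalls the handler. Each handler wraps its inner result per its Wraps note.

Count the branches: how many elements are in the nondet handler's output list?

Evaluation trace:
emit(2) @ H0 ⇒ out+=2
choose[2, 3, 6] @ H1
  branch[0] choose=2:
    choose[4, 1] @ H1
      branch[0] choose=4:
        H0 returns [2, 170]
        H1 returns [[2, 170]]
      branch[1] choose=1:
        H0 returns [2, 44]
        H1 returns [[2, 44]]
  branch[1] choose=3:
    choose[4, 1] @ H1
      branch[0] choose=4:
        H0 returns [2, 186]
        H1 returns [[2, 186]]
      branch[1] choose=1:
        H0 returns [2, 60]
        H1 returns [[2, 60]]
  branch[2] choose=6:
    choose[4, 1] @ H1
      branch[0] choose=4:
        H0 returns [2, 234]
        H1 returns [[2, 234]]
      branch[1] choose=1:
        H0 returns [2, 108]
        H1 returns [[2, 108]]
= [[2, 170], [2, 44], [2, 186], [2, 60], [2, 234], [2, 108]]

Answer: 6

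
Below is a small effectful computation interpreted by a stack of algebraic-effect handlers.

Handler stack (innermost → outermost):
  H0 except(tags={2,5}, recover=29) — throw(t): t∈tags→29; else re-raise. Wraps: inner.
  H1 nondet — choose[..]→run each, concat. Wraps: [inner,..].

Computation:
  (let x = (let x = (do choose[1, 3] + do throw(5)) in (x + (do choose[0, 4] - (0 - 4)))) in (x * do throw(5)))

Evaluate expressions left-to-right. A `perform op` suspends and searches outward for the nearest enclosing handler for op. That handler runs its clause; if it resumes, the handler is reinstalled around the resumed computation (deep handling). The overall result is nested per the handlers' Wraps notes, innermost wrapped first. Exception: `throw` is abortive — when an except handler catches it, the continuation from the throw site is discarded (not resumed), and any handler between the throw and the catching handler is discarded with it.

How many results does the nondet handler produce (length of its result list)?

Working:
choose[1, 3] @ H1
  branch[0] choose=1:
    throw(5) @ H0 caught ⇒ 29
    H1 returns [29]
  branch[1] choose=3:
    throw(5) @ H0 caught ⇒ 29
    H1 returns [29]
= [29, 29]

Answer: 2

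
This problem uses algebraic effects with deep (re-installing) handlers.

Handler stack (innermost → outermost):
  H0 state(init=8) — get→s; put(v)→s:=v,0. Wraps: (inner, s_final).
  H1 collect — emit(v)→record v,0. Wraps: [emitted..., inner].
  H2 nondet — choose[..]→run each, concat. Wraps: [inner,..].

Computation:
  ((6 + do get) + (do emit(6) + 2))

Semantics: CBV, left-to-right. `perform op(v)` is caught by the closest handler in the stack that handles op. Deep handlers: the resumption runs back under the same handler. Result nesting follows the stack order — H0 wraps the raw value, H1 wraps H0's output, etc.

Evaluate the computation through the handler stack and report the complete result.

Working:
get @ H0 ⇒ 8
emit(6) @ H1 ⇒ out+=6
H0 returns (16, 8)
H1 returns [6, (16, 8)]
H2 returns [[6, (16, 8)]]
= [[6, (16, 8)]]

Answer: [[6, (16, 8)]]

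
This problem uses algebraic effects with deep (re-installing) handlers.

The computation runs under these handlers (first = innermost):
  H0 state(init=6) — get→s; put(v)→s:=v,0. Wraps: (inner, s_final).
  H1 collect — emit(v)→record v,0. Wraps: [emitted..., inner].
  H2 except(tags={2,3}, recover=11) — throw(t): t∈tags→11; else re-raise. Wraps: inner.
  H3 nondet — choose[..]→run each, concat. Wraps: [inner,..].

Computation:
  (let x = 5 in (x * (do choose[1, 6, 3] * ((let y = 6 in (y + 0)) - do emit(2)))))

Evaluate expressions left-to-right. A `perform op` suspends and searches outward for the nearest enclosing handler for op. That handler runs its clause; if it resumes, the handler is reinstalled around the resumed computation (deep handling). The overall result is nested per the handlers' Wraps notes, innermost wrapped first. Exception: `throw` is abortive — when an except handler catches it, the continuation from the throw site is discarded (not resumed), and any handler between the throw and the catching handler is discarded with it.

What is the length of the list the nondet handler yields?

Step-by-step:
choose[1, 6, 3] @ H3
  branch[0] choose=1:
    emit(2) @ H1 ⇒ out+=2
    H0 returns (30, 6)
    H1 returns [2, (30, 6)]
    H2 returns [2, (30, 6)]
    H3 returns [[2, (30, 6)]]
  branch[1] choose=6:
    emit(2) @ H1 ⇒ out+=2
    H0 returns (180, 6)
    H1 returns [2, (180, 6)]
    H2 returns [2, (180, 6)]
    H3 returns [[2, (180, 6)]]
  branch[2] choose=3:
    emit(2) @ H1 ⇒ out+=2
    H0 returns (90, 6)
    H1 returns [2, (90, 6)]
    H2 returns [2, (90, 6)]
    H3 returns [[2, (90, 6)]]
= [[2, (30, 6)], [2, (180, 6)], [2, (90, 6)]]

Answer: 3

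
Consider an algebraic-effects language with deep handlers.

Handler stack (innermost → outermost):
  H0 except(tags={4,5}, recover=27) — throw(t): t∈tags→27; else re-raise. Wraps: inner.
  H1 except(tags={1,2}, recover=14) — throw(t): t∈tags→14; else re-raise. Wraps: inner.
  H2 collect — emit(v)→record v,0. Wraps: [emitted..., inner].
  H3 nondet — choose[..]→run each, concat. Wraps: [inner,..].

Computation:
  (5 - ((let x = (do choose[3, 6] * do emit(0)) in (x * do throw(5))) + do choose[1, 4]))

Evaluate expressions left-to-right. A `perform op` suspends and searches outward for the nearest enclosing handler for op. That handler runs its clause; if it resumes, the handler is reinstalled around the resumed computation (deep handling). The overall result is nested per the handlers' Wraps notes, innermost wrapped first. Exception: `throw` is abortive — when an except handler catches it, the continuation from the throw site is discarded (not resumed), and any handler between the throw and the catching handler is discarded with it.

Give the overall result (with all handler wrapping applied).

Step-by-step:
choose[3, 6] @ H3
  branch[0] choose=3:
    emit(0) @ H2 ⇒ out+=0
    throw(5) @ H0 caught ⇒ 27
    H1 returns 27
    H2 returns [0, 27]
    H3 returns [[0, 27]]
  branch[1] choose=6:
    emit(0) @ H2 ⇒ out+=0
    throw(5) @ H0 caught ⇒ 27
    H1 returns 27
    H2 returns [0, 27]
    H3 returns [[0, 27]]
= [[0, 27], [0, 27]]

Answer: [[0, 27], [0, 27]]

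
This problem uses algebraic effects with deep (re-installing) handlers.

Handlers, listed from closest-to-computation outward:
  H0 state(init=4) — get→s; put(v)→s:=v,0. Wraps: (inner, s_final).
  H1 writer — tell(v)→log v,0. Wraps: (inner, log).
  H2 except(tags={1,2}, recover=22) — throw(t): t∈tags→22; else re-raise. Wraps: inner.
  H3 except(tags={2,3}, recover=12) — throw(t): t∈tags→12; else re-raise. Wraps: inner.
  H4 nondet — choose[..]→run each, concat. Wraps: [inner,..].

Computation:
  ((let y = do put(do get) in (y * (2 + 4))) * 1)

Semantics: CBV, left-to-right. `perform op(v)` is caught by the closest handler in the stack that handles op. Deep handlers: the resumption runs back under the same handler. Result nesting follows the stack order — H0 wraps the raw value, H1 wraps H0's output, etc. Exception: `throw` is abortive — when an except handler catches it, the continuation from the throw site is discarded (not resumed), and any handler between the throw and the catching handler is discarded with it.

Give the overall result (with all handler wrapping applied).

Evaluation trace:
get @ H0 ⇒ 4
put(4) @ H0 ⇒ s:=4
H0 returns (0, 4)
H1 returns ((0, 4), ())
H2 returns ((0, 4), ())
H3 returns ((0, 4), ())
H4 returns [((0, 4), ())]
= [((0, 4), ())]

Answer: [((0, 4), ())]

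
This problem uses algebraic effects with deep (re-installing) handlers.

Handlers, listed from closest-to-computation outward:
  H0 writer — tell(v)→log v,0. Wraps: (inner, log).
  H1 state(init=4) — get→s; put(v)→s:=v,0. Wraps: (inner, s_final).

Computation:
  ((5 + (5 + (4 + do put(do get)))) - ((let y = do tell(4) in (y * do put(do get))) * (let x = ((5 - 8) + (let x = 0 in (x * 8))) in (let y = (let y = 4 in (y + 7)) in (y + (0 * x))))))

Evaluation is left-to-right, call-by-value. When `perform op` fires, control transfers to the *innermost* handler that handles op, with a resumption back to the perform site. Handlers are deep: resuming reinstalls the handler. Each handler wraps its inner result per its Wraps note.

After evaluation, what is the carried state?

Step-by-step:
get @ H1 ⇒ 4
put(4) @ H1 ⇒ s:=4
tell(4) @ H0 ⇒ log+=4
get @ H1 ⇒ 4
put(4) @ H1 ⇒ s:=4
H0 returns (14, (4))
H1 returns ((14, (4)), 4)
= ((14, (4)), 4)

Answer: 4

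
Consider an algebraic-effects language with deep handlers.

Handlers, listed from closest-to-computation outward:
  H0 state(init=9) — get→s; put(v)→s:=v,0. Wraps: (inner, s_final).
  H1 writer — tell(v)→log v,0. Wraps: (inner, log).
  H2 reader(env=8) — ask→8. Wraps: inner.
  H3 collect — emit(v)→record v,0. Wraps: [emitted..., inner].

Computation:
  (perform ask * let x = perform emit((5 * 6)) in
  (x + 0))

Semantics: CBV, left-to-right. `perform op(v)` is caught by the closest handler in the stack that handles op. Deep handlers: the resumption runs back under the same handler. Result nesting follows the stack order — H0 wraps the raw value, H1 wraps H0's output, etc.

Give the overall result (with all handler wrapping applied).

Answer: [30, ((0, 9), ())]

Evaluation trace:
ask @ H2 ⇒ 8
emit(30) @ H3 ⇒ out+=30
H0 returns (0, 9)
H1 returns ((0, 9), ())
H2 returns ((0, 9), ())
H3 returns [30, ((0, 9), ())]
= [30, ((0, 9), ())]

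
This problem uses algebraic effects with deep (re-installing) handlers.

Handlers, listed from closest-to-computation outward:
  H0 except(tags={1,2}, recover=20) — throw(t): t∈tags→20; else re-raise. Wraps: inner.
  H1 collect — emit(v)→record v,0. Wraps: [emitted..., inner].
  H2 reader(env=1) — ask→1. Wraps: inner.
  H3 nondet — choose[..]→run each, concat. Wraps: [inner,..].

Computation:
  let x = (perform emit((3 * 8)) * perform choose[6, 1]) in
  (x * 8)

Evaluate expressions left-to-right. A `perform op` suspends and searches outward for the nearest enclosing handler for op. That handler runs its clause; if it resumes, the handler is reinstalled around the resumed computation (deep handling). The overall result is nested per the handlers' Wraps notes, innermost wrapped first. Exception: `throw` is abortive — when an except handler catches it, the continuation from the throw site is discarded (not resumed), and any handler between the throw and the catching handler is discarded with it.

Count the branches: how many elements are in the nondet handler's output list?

Answer: 2

Working:
emit(24) @ H1 ⇒ out+=24
choose[6, 1] @ H3
  branch[0] choose=6:
    H0 returns 0
    H1 returns [24, 0]
    H2 returns [24, 0]
    H3 returns [[24, 0]]
  branch[1] choose=1:
    H0 returns 0
    H1 returns [24, 0]
    H2 returns [24, 0]
    H3 returns [[24, 0]]
= [[24, 0], [24, 0]]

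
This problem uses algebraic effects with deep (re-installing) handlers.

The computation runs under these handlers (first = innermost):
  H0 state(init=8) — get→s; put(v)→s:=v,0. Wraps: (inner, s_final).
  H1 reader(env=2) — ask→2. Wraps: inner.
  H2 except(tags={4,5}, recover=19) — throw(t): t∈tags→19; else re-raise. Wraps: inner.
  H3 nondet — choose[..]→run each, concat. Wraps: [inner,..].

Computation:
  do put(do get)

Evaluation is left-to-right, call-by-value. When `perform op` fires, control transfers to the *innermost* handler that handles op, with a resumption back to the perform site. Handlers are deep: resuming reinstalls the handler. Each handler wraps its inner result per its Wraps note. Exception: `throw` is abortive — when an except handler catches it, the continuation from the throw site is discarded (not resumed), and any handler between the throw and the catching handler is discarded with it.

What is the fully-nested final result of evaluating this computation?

Working:
get @ H0 ⇒ 8
put(8) @ H0 ⇒ s:=8
H0 returns (0, 8)
H1 returns (0, 8)
H2 returns (0, 8)
H3 returns [(0, 8)]
= [(0, 8)]

Answer: [(0, 8)]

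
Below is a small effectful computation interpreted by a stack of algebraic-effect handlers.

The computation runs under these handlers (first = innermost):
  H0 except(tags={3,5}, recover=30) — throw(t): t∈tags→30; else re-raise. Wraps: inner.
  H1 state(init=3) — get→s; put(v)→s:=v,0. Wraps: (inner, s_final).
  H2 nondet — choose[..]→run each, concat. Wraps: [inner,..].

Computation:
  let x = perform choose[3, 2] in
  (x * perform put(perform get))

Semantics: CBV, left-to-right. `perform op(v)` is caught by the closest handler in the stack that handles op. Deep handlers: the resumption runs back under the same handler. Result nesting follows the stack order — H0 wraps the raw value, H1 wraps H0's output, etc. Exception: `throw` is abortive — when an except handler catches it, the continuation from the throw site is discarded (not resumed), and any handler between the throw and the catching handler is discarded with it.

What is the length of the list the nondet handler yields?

Answer: 2

Working:
choose[3, 2] @ H2
  branch[0] choose=3:
    get @ H1 ⇒ 3
    put(3) @ H1 ⇒ s:=3
    H0 returns 0
    H1 returns (0, 3)
    H2 returns [(0, 3)]
  branch[1] choose=2:
    get @ H1 ⇒ 3
    put(3) @ H1 ⇒ s:=3
    H0 returns 0
    H1 returns (0, 3)
    H2 returns [(0, 3)]
= [(0, 3), (0, 3)]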